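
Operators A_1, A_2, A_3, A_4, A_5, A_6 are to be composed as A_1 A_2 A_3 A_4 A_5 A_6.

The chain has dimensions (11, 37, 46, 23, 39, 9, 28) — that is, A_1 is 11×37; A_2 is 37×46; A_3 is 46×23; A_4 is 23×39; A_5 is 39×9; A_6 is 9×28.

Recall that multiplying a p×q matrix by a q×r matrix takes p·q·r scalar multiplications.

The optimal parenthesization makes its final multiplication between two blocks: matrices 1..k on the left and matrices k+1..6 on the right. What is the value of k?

Adjacent pairs: A_1A_2 = 11·37·46 = 18722; A_2A_3 = 37·46·23 = 39146; A_3A_4 = 46·23·39 = 41262; A_4A_5 = 23·39·9 = 8073; A_5A_6 = 39·9·28 = 9828.
Length 3: A_1..A_3: k=1: 0+39146+11·37·23=48507; k=2: 18722+0+11·46·23=30360 → min 30360 | A_2..A_4: k=2: 0+41262+37·46·39=107640; k=3: 39146+0+37·23·39=72335 → min 72335 | A_3..A_5: k=3: 0+8073+46·23·9=17595; k=4: 41262+0+46·39·9=57408 → min 17595 | A_4..A_6: k=4: 0+9828+23·39·28=34944; k=5: 8073+0+23·9·28=13869 → min 13869.
Length 4: A_1..A_4: k=1: 0+72335+11·37·39=88208; k=2: 18722+41262+11·46·39=79718; k=3: 30360+0+11·23·39=40227 → min 40227 | A_2..A_5: k=2: 0+17595+37·46·9=32913; k=3: 39146+8073+37·23·9=54878; k=4: 72335+0+37·39·9=85322 → min 32913 | A_3..A_6: k=3: 0+13869+46·23·28=43493; k=4: 41262+9828+46·39·28=101322; k=5: 17595+0+46·9·28=29187 → min 29187.
Length 5: A_1..A_5: k=1: 0+32913+11·37·9=36576; k=2: 18722+17595+11·46·9=40871; k=3: 30360+8073+11·23·9=40710; k=4: 40227+0+11·39·9=44088 → min 36576 | A_2..A_6: k=2: 0+29187+37·46·28=76843; k=3: 39146+13869+37·23·28=76843; k=4: 72335+9828+37·39·28=122567; k=5: 32913+0+37·9·28=42237 → min 42237.
Top-level splits: k=1: (A_1..A_1)·(A_2..A_6) → 0+42237+11·37·28 = 53633; k=2: (A_1..A_2)·(A_3..A_6) → 18722+29187+11·46·28 = 62077; k=3: (A_1..A_3)·(A_4..A_6) → 30360+13869+11·23·28 = 51313; k=4: (A_1..A_4)·(A_5..A_6) → 40227+9828+11·39·28 = 62067; k=5: (A_1..A_5)·(A_6..A_6) → 36576+0+11·9·28 = 39348.
Best split is after A_5, i.e. k = 5.

5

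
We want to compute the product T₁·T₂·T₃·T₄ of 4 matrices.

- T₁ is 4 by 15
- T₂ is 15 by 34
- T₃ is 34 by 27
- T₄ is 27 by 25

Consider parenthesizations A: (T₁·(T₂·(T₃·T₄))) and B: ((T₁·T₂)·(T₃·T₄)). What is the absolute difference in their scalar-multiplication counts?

Order A = (T₁·(T₂·(T₃·T₄))): (T₃·T₄): 34×27 by 27×25 → 34×25, cost 34·27·25 = 22950; (T₂·(T₃·T₄)): 15×34 by 34×25 → 15×25, cost 15·34·25 = 12750; cumulative 35700; (T₁·(T₂·(T₃·T₄))): 4×15 by 15×25 → 4×25, cost 4·15·25 = 1500; cumulative 37200. Total 37200.
Order B = ((T₁·T₂)·(T₃·T₄)): (T₁·T₂): 4×15 by 15×34 → 4×34, cost 4·15·34 = 2040; (T₃·T₄): 34×27 by 27×25 → 34×25, cost 34·27·25 = 22950; ((T₁·T₂)·(T₃·T₄)): 4×34 by 34×25 → 4×25, cost 4·34·25 = 3400; cumulative 28390. Total 28390.
Difference: |37200 − 28390| = 8810.

8810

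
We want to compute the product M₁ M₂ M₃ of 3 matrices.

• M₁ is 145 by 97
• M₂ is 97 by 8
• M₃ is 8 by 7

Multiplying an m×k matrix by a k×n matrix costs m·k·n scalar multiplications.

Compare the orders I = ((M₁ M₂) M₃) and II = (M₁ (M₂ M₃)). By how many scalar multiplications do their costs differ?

Order I = ((M₁ M₂) M₃): (M₁ M₂): 145×97 by 97×8 → 145×8, cost 145·97·8 = 112520; ((M₁ M₂) M₃): 145×8 by 8×7 → 145×7, cost 145·8·7 = 8120; cumulative 120640. Total 120640.
Order II = (M₁ (M₂ M₃)): (M₂ M₃): 97×8 by 8×7 → 97×7, cost 97·8·7 = 5432; (M₁ (M₂ M₃)): 145×97 by 97×7 → 145×7, cost 145·97·7 = 98455; cumulative 103887. Total 103887.
Difference: |120640 − 103887| = 16753.

16753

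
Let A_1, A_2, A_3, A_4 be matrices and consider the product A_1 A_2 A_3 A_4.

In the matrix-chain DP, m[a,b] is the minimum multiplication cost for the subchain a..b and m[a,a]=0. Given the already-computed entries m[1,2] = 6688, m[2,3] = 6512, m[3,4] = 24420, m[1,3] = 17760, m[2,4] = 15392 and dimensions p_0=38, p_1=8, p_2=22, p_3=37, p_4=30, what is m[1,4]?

m[1,4] = min over k∈[1,3] of m[1,k]+m[k+1,4]+p_{0}·p_k·p_{4}.
k=1: 0 + 15392 + 38·8·30 = 24512; k=2: 6688 + 24420 + 38·22·30 = 56188; k=3: 17760 + 0 + 38·37·30 = 59940.
Minimum: 24512 at k=1.

24512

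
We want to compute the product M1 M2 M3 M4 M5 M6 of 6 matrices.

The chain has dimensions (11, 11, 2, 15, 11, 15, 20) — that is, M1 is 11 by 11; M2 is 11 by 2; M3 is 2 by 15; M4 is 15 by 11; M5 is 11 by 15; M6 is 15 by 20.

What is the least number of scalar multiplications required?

Adjacent pairs: M1M2 = 11·11·2 = 242; M2M3 = 11·2·15 = 330; M3M4 = 2·15·11 = 330; M4M5 = 15·11·15 = 2475; M5M6 = 11·15·20 = 3300.
Length 3: M1..M3: k=1: 0+330+11·11·15=2145; k=2: 242+0+11·2·15=572 → min 572 | M2..M4: k=2: 0+330+11·2·11=572; k=3: 330+0+11·15·11=2145 → min 572 | M3..M5: k=3: 0+2475+2·15·15=2925; k=4: 330+0+2·11·15=660 → min 660 | M4..M6: k=4: 0+3300+15·11·20=6600; k=5: 2475+0+15·15·20=6975 → min 6600.
Length 4: M1..M4: k=1: 0+572+11·11·11=1903; k=2: 242+330+11·2·11=814; k=3: 572+0+11·15·11=2387 → min 814 | M2..M5: k=2: 0+660+11·2·15=990; k=3: 330+2475+11·15·15=5280; k=4: 572+0+11·11·15=2387 → min 990 | M3..M6: k=3: 0+6600+2·15·20=7200; k=4: 330+3300+2·11·20=4070; k=5: 660+0+2·15·20=1260 → min 1260.
Length 5: M1..M5: k=1: 0+990+11·11·15=2805; k=2: 242+660+11·2·15=1232; k=3: 572+2475+11·15·15=5522; k=4: 814+0+11·11·15=2629 → min 1232 | M2..M6: k=2: 0+1260+11·2·20=1700; k=3: 330+6600+11·15·20=10230; k=4: 572+3300+11·11·20=6292; k=5: 990+0+11·15·20=4290 → min 1700.
Length 6: M1..M6: k=1: 0+1700+11·11·20=4120; k=2: 242+1260+11·2·20=1942; k=3: 572+6600+11·15·20=10472; k=4: 814+3300+11·11·20=6534; k=5: 1232+0+11·15·20=4532 → min 1942.
Optimal order: ((M1 M2) (((M3 M4) M5) M6)) with cost 1942.

1942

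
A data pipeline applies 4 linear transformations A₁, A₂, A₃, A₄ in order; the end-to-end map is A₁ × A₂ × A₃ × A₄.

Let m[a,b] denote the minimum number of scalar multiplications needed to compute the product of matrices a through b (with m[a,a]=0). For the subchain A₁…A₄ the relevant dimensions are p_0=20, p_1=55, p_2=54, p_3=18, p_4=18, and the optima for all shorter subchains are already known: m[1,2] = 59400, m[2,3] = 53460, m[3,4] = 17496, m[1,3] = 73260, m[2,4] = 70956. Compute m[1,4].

79740

m[1,4] = min over k∈[1,3] of m[1,k]+m[k+1,4]+p_{0}·p_k·p_{4}.
k=1: 0 + 70956 + 20·55·18 = 90756; k=2: 59400 + 17496 + 20·54·18 = 96336; k=3: 73260 + 0 + 20·18·18 = 79740.
Minimum: 79740 at k=3.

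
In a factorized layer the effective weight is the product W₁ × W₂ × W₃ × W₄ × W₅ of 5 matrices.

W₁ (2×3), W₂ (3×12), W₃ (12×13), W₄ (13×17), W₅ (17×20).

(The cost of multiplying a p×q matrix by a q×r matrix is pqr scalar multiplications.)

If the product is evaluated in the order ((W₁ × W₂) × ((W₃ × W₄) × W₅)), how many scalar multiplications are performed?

(W₁ × W₂): 2×3 by 3×12 → 2×12, cost 2·3·12 = 72
(W₃ × W₄): 12×13 by 13×17 → 12×17, cost 12·13·17 = 2652
((W₃ × W₄) × W₅): 12×17 by 17×20 → 12×20, cost 12·17·20 = 4080; cumulative 6732
((W₁ × W₂) × ((W₃ × W₄) × W₅)): 2×12 by 12×20 → 2×20, cost 2·12·20 = 480; cumulative 7284
Total: 7284 scalar multiplications.

7284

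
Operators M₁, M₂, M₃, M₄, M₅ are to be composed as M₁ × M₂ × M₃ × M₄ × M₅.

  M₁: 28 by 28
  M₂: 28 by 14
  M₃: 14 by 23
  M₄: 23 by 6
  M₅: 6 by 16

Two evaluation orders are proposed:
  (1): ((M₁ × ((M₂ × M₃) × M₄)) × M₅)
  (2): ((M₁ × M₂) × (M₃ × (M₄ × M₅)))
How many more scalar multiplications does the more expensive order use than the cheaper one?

4336

Order (1) = ((M₁ × ((M₂ × M₃) × M₄)) × M₅): (M₂ × M₃): 28×14 by 14×23 → 28×23, cost 28·14·23 = 9016; ((M₂ × M₃) × M₄): 28×23 by 23×6 → 28×6, cost 28·23·6 = 3864; cumulative 12880; (M₁ × ((M₂ × M₃) × M₄)): 28×28 by 28×6 → 28×6, cost 28·28·6 = 4704; cumulative 17584; ((M₁ × ((M₂ × M₃) × M₄)) × M₅): 28×6 by 6×16 → 28×16, cost 28·6·16 = 2688; cumulative 20272. Total 20272.
Order (2) = ((M₁ × M₂) × (M₃ × (M₄ × M₅))): (M₁ × M₂): 28×28 by 28×14 → 28×14, cost 28·28·14 = 10976; (M₄ × M₅): 23×6 by 6×16 → 23×16, cost 23·6·16 = 2208; (M₃ × (M₄ × M₅)): 14×23 by 23×16 → 14×16, cost 14·23·16 = 5152; cumulative 7360; ((M₁ × M₂) × (M₃ × (M₄ × M₅))): 28×14 by 14×16 → 28×16, cost 28·14·16 = 6272; cumulative 24608. Total 24608.
Difference: |20272 − 24608| = 4336.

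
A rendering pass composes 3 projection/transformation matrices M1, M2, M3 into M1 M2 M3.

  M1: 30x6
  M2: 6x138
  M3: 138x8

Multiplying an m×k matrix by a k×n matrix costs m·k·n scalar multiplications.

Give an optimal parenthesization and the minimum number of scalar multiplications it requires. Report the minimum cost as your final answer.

8064

(M1 (M2 M3)): cost 8064.
((M1 M2) M3): cost 57960.
Optimal: (M1 (M2 M3)) with cost 8064.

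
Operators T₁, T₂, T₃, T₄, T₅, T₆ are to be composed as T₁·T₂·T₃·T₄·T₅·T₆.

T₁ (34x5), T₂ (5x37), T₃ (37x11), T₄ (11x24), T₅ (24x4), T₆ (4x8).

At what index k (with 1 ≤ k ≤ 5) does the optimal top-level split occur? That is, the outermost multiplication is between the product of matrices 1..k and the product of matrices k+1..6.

1

Adjacent pairs: T₁T₂ = 34·5·37 = 6290; T₂T₃ = 5·37·11 = 2035; T₃T₄ = 37·11·24 = 9768; T₄T₅ = 11·24·4 = 1056; T₅T₆ = 24·4·8 = 768.
Length 3: T₁..T₃: k=1: 0+2035+34·5·11=3905; k=2: 6290+0+34·37·11=20128 → min 3905 | T₂..T₄: k=2: 0+9768+5·37·24=14208; k=3: 2035+0+5·11·24=3355 → min 3355 | T₃..T₅: k=3: 0+1056+37·11·4=2684; k=4: 9768+0+37·24·4=13320 → min 2684 | T₄..T₆: k=4: 0+768+11·24·8=2880; k=5: 1056+0+11·4·8=1408 → min 1408.
Length 4: T₁..T₄: k=1: 0+3355+34·5·24=7435; k=2: 6290+9768+34·37·24=46250; k=3: 3905+0+34·11·24=12881 → min 7435 | T₂..T₅: k=2: 0+2684+5·37·4=3424; k=3: 2035+1056+5·11·4=3311; k=4: 3355+0+5·24·4=3835 → min 3311 | T₃..T₆: k=3: 0+1408+37·11·8=4664; k=4: 9768+768+37·24·8=17640; k=5: 2684+0+37·4·8=3868 → min 3868.
Length 5: T₁..T₅: k=1: 0+3311+34·5·4=3991; k=2: 6290+2684+34·37·4=14006; k=3: 3905+1056+34·11·4=6457; k=4: 7435+0+34·24·4=10699 → min 3991 | T₂..T₆: k=2: 0+3868+5·37·8=5348; k=3: 2035+1408+5·11·8=3883; k=4: 3355+768+5·24·8=5083; k=5: 3311+0+5·4·8=3471 → min 3471.
Top-level splits: k=1: (T₁..T₁)·(T₂..T₆) → 0+3471+34·5·8 = 4831; k=2: (T₁..T₂)·(T₃..T₆) → 6290+3868+34·37·8 = 20222; k=3: (T₁..T₃)·(T₄..T₆) → 3905+1408+34·11·8 = 8305; k=4: (T₁..T₄)·(T₅..T₆) → 7435+768+34·24·8 = 14731; k=5: (T₁..T₅)·(T₆..T₆) → 3991+0+34·4·8 = 5079.
Best split is after T₁, i.e. k = 1.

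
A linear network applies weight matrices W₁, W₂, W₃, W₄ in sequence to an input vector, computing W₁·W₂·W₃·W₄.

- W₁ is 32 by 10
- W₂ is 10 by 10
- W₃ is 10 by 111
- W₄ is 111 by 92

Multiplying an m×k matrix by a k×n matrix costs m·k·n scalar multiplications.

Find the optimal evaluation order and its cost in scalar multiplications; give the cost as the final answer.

134760

Adjacent pairs: W₁W₂ = 32·10·10 = 3200; W₂W₃ = 10·10·111 = 11100; W₃W₄ = 10·111·92 = 102120.
Length 3: W₁..W₃: k=1: 0+11100+32·10·111=46620; k=2: 3200+0+32·10·111=38720 → min 38720 | W₂..W₄: k=2: 0+102120+10·10·92=111320; k=3: 11100+0+10·111·92=113220 → min 111320.
Length 4: W₁..W₄: k=1: 0+111320+32·10·92=140760; k=2: 3200+102120+32·10·92=134760; k=3: 38720+0+32·111·92=365504 → min 134760.
Optimal parenthesization: ((W₁·W₂)·(W₃·W₄)) with cost 134760.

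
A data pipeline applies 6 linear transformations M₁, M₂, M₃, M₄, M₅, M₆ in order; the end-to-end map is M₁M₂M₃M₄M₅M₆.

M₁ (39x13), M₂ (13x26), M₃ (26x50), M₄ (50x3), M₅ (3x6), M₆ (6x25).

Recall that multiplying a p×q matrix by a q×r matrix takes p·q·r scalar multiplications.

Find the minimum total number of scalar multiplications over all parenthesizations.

9810

Adjacent pairs: M₁M₂ = 39·13·26 = 13182; M₂M₃ = 13·26·50 = 16900; M₃M₄ = 26·50·3 = 3900; M₄M₅ = 50·3·6 = 900; M₅M₆ = 3·6·25 = 450.
Length 3: M₁..M₃: k=1: 0+16900+39·13·50=42250; k=2: 13182+0+39·26·50=63882 → min 42250 | M₂..M₄: k=2: 0+3900+13·26·3=4914; k=3: 16900+0+13·50·3=18850 → min 4914 | M₃..M₅: k=3: 0+900+26·50·6=8700; k=4: 3900+0+26·3·6=4368 → min 4368 | M₄..M₆: k=4: 0+450+50·3·25=4200; k=5: 900+0+50·6·25=8400 → min 4200.
Length 4: M₁..M₄: k=1: 0+4914+39·13·3=6435; k=2: 13182+3900+39·26·3=20124; k=3: 42250+0+39·50·3=48100 → min 6435 | M₂..M₅: k=2: 0+4368+13·26·6=6396; k=3: 16900+900+13·50·6=21700; k=4: 4914+0+13·3·6=5148 → min 5148 | M₃..M₆: k=3: 0+4200+26·50·25=36700; k=4: 3900+450+26·3·25=6300; k=5: 4368+0+26·6·25=8268 → min 6300.
Length 5: M₁..M₅: k=1: 0+5148+39·13·6=8190; k=2: 13182+4368+39·26·6=23634; k=3: 42250+900+39·50·6=54850; k=4: 6435+0+39·3·6=7137 → min 7137 | M₂..M₆: k=2: 0+6300+13·26·25=14750; k=3: 16900+4200+13·50·25=37350; k=4: 4914+450+13·3·25=6339; k=5: 5148+0+13·6·25=7098 → min 6339.
Length 6: M₁..M₆: k=1: 0+6339+39·13·25=19014; k=2: 13182+6300+39·26·25=44832; k=3: 42250+4200+39·50·25=95200; k=4: 6435+450+39·3·25=9810; k=5: 7137+0+39·6·25=12987 → min 9810.
Optimal order: ((M₁(M₂(M₃M₄)))(M₅M₆)) with cost 9810.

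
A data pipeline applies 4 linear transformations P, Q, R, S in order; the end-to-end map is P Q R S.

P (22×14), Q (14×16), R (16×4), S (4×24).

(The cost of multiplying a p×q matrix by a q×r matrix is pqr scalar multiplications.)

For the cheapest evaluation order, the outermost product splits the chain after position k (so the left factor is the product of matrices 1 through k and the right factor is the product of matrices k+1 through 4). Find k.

3

Adjacent pairs: PQ = 22·14·16 = 4928; QR = 14·16·4 = 896; RS = 16·4·24 = 1536.
Length 3: P..R: k=1: 0+896+22·14·4=2128; k=2: 4928+0+22·16·4=6336 → min 2128 | Q..S: k=2: 0+1536+14·16·24=6912; k=3: 896+0+14·4·24=2240 → min 2240.
Top-level splits: k=1: (P..P)·(Q..S) → 0+2240+22·14·24 = 9632; k=2: (P..Q)·(R..S) → 4928+1536+22·16·24 = 14912; k=3: (P..R)·(S..S) → 2128+0+22·4·24 = 4240.
Best split is after R, i.e. k = 3.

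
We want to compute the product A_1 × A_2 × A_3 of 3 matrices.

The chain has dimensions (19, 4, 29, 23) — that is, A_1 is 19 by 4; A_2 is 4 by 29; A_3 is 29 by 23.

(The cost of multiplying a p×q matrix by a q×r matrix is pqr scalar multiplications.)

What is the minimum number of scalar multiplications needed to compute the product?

4416

Order (A_1 × (A_2 × A_3)): (A_2 × A_3): 4×29 by 29×23 → 4×23, cost 4·29·23 = 2668; (A_1 × (A_2 × A_3)): 19×4 by 4×23 → 19×23, cost 19·4·23 = 1748; cumulative 4416. Total 4416.
Order ((A_1 × A_2) × A_3): (A_1 × A_2): 19×4 by 4×29 → 19×29, cost 19·4·29 = 2204; ((A_1 × A_2) × A_3): 19×29 by 29×23 → 19×23, cost 19·29·23 = 12673; cumulative 14877. Total 14877.
Minimum: 4416.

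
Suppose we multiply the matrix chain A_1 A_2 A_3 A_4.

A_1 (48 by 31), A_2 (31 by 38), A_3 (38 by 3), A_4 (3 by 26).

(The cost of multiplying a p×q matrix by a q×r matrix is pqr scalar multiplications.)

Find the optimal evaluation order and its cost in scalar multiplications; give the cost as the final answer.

Adjacent pairs: A_1A_2 = 48·31·38 = 56544; A_2A_3 = 31·38·3 = 3534; A_3A_4 = 38·3·26 = 2964.
Length 3: A_1..A_3: k=1: 0+3534+48·31·3=7998; k=2: 56544+0+48·38·3=62016 → min 7998 | A_2..A_4: k=2: 0+2964+31·38·26=33592; k=3: 3534+0+31·3·26=5952 → min 5952.
Length 4: A_1..A_4: k=1: 0+5952+48·31·26=44640; k=2: 56544+2964+48·38·26=106932; k=3: 7998+0+48·3·26=11742 → min 11742.
Optimal parenthesization: ((A_1 (A_2 A_3)) A_4) with cost 11742.

11742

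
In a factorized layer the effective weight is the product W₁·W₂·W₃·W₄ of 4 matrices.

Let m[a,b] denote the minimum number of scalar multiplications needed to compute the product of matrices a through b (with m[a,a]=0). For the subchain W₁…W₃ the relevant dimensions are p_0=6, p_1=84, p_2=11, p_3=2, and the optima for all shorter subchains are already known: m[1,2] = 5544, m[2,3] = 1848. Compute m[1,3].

2856

m[1,3] = min over k∈[1,2] of m[1,k]+m[k+1,3]+p_{0}·p_k·p_{3}.
k=1: 0 + 1848 + 6·84·2 = 2856; k=2: 5544 + 0 + 6·11·2 = 5676.
Minimum: 2856 at k=1.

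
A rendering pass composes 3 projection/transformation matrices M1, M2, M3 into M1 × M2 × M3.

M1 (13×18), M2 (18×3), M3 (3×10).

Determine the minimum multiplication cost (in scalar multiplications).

Order (M1 × (M2 × M3)): (M2 × M3): 18×3 by 3×10 → 18×10, cost 18·3·10 = 540; (M1 × (M2 × M3)): 13×18 by 18×10 → 13×10, cost 13·18·10 = 2340; cumulative 2880. Total 2880.
Order ((M1 × M2) × M3): (M1 × M2): 13×18 by 18×3 → 13×3, cost 13·18·3 = 702; ((M1 × M2) × M3): 13×3 by 3×10 → 13×10, cost 13·3·10 = 390; cumulative 1092. Total 1092.
Minimum: 1092.

1092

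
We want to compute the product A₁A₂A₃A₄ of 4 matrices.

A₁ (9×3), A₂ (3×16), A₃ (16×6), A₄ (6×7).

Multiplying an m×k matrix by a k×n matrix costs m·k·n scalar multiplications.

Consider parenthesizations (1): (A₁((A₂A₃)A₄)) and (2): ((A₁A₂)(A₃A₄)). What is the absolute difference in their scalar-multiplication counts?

Order (1) = (A₁((A₂A₃)A₄)): (A₂A₃): 3×16 by 16×6 → 3×6, cost 3·16·6 = 288; ((A₂A₃)A₄): 3×6 by 6×7 → 3×7, cost 3·6·7 = 126; cumulative 414; (A₁((A₂A₃)A₄)): 9×3 by 3×7 → 9×7, cost 9·3·7 = 189; cumulative 603. Total 603.
Order (2) = ((A₁A₂)(A₃A₄)): (A₁A₂): 9×3 by 3×16 → 9×16, cost 9·3·16 = 432; (A₃A₄): 16×6 by 6×7 → 16×7, cost 16·6·7 = 672; ((A₁A₂)(A₃A₄)): 9×16 by 16×7 → 9×7, cost 9·16·7 = 1008; cumulative 2112. Total 2112.
Difference: |603 − 2112| = 1509.

1509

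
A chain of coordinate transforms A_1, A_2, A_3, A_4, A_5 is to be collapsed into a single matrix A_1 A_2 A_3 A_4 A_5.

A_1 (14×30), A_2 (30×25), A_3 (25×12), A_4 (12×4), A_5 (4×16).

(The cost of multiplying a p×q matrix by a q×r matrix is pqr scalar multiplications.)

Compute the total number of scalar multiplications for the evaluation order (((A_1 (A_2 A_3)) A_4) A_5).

15608

(A_2 A_3): 30×25 by 25×12 → 30×12, cost 30·25·12 = 9000
(A_1 (A_2 A_3)): 14×30 by 30×12 → 14×12, cost 14·30·12 = 5040; cumulative 14040
((A_1 (A_2 A_3)) A_4): 14×12 by 12×4 → 14×4, cost 14·12·4 = 672; cumulative 14712
(((A_1 (A_2 A_3)) A_4) A_5): 14×4 by 4×16 → 14×16, cost 14·4·16 = 896; cumulative 15608
Total: 15608 scalar multiplications.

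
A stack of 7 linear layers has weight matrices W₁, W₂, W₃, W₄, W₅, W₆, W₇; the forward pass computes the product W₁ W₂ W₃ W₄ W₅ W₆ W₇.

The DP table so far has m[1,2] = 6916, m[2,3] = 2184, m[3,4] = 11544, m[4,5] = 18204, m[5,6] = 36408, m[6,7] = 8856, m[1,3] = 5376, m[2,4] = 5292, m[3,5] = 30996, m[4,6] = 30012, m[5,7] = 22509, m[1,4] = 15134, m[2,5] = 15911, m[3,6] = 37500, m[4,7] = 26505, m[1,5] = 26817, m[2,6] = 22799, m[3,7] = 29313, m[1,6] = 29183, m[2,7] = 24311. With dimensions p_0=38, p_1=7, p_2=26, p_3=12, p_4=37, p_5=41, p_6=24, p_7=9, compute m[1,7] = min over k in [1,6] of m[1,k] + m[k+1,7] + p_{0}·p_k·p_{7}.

26705

m[1,7] = min over k∈[1,6] of m[1,k]+m[k+1,7]+p_{0}·p_k·p_{7}.
k=1: 0 + 24311 + 38·7·9 = 26705; k=2: 6916 + 29313 + 38·26·9 = 45121; k=3: 5376 + 26505 + 38·12·9 = 35985; k=4: 15134 + 22509 + 38·37·9 = 50297; k=5: 26817 + 8856 + 38·41·9 = 49695; k=6: 29183 + 0 + 38·24·9 = 37391.
Minimum: 26705 at k=1.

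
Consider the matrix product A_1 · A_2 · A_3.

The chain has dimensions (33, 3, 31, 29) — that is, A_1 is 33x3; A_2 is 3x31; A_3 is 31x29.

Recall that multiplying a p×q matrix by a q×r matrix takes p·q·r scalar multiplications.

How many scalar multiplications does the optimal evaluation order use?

Order (A_1 · (A_2 · A_3)): (A_2 · A_3): 3×31 by 31×29 → 3×29, cost 3·31·29 = 2697; (A_1 · (A_2 · A_3)): 33×3 by 3×29 → 33×29, cost 33·3·29 = 2871; cumulative 5568. Total 5568.
Order ((A_1 · A_2) · A_3): (A_1 · A_2): 33×3 by 3×31 → 33×31, cost 33·3·31 = 3069; ((A_1 · A_2) · A_3): 33×31 by 31×29 → 33×29, cost 33·31·29 = 29667; cumulative 32736. Total 32736.
Minimum: 5568.

5568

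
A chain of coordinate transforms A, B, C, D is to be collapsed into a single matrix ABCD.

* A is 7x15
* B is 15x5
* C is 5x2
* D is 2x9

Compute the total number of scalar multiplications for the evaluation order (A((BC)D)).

(BC): 15×5 by 5×2 → 15×2, cost 15·5·2 = 150
((BC)D): 15×2 by 2×9 → 15×9, cost 15·2·9 = 270; cumulative 420
(A((BC)D)): 7×15 by 15×9 → 7×9, cost 7·15·9 = 945; cumulative 1365
Total: 1365 scalar multiplications.

1365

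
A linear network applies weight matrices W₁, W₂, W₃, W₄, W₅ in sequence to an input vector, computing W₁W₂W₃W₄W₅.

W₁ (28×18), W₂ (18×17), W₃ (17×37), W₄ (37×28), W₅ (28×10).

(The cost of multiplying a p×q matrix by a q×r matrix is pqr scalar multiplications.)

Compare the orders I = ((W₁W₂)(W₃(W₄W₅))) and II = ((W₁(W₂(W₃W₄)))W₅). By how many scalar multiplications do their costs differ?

18154

Order I = ((W₁W₂)(W₃(W₄W₅))): (W₁W₂): 28×18 by 18×17 → 28×17, cost 28·18·17 = 8568; (W₄W₅): 37×28 by 28×10 → 37×10, cost 37·28·10 = 10360; (W₃(W₄W₅)): 17×37 by 37×10 → 17×10, cost 17·37·10 = 6290; cumulative 16650; ((W₁W₂)(W₃(W₄W₅))): 28×17 by 17×10 → 28×10, cost 28·17·10 = 4760; cumulative 29978. Total 29978.
Order II = ((W₁(W₂(W₃W₄)))W₅): (W₃W₄): 17×37 by 37×28 → 17×28, cost 17·37·28 = 17612; (W₂(W₃W₄)): 18×17 by 17×28 → 18×28, cost 18·17·28 = 8568; cumulative 26180; (W₁(W₂(W₃W₄))): 28×18 by 18×28 → 28×28, cost 28·18·28 = 14112; cumulative 40292; ((W₁(W₂(W₃W₄)))W₅): 28×28 by 28×10 → 28×10, cost 28·28·10 = 7840; cumulative 48132. Total 48132.
Difference: |29978 − 48132| = 18154.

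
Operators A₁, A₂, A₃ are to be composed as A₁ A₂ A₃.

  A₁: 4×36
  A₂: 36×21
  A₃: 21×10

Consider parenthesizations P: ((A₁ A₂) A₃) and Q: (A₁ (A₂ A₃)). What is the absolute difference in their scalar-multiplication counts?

Order P = ((A₁ A₂) A₃): (A₁ A₂): 4×36 by 36×21 → 4×21, cost 4·36·21 = 3024; ((A₁ A₂) A₃): 4×21 by 21×10 → 4×10, cost 4·21·10 = 840; cumulative 3864. Total 3864.
Order Q = (A₁ (A₂ A₃)): (A₂ A₃): 36×21 by 21×10 → 36×10, cost 36·21·10 = 7560; (A₁ (A₂ A₃)): 4×36 by 36×10 → 4×10, cost 4·36·10 = 1440; cumulative 9000. Total 9000.
Difference: |3864 − 9000| = 5136.

5136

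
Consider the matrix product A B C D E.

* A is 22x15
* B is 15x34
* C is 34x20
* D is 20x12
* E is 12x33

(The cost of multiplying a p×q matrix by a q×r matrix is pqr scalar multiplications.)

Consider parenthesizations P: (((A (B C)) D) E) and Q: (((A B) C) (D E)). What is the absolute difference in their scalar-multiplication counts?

17828

Order P = (((A (B C)) D) E): (B C): 15×34 by 34×20 → 15×20, cost 15·34·20 = 10200; (A (B C)): 22×15 by 15×20 → 22×20, cost 22·15·20 = 6600; cumulative 16800; ((A (B C)) D): 22×20 by 20×12 → 22×12, cost 22·20·12 = 5280; cumulative 22080; (((A (B C)) D) E): 22×12 by 12×33 → 22×33, cost 22·12·33 = 8712; cumulative 30792. Total 30792.
Order Q = (((A B) C) (D E)): (A B): 22×15 by 15×34 → 22×34, cost 22·15·34 = 11220; ((A B) C): 22×34 by 34×20 → 22×20, cost 22·34·20 = 14960; cumulative 26180; (D E): 20×12 by 12×33 → 20×33, cost 20·12·33 = 7920; (((A B) C) (D E)): 22×20 by 20×33 → 22×33, cost 22·20·33 = 14520; cumulative 48620. Total 48620.
Difference: |30792 − 48620| = 17828.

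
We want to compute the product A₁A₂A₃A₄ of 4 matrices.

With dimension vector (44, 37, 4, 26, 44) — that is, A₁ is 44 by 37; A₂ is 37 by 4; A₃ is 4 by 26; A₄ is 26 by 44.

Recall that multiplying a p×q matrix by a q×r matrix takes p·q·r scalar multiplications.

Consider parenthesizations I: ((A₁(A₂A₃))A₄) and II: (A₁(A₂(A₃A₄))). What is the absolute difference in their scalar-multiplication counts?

13792

Order I = ((A₁(A₂A₃))A₄): (A₂A₃): 37×4 by 4×26 → 37×26, cost 37·4·26 = 3848; (A₁(A₂A₃)): 44×37 by 37×26 → 44×26, cost 44·37·26 = 42328; cumulative 46176; ((A₁(A₂A₃))A₄): 44×26 by 26×44 → 44×44, cost 44·26·44 = 50336; cumulative 96512. Total 96512.
Order II = (A₁(A₂(A₃A₄))): (A₃A₄): 4×26 by 26×44 → 4×44, cost 4·26·44 = 4576; (A₂(A₃A₄)): 37×4 by 4×44 → 37×44, cost 37·4·44 = 6512; cumulative 11088; (A₁(A₂(A₃A₄))): 44×37 by 37×44 → 44×44, cost 44·37·44 = 71632; cumulative 82720. Total 82720.
Difference: |96512 − 82720| = 13792.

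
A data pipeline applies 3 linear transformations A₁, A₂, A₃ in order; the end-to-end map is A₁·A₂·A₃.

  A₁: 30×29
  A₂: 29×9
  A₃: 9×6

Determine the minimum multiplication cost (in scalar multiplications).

6786

Order (A₁·(A₂·A₃)): (A₂·A₃): 29×9 by 9×6 → 29×6, cost 29·9·6 = 1566; (A₁·(A₂·A₃)): 30×29 by 29×6 → 30×6, cost 30·29·6 = 5220; cumulative 6786. Total 6786.
Order ((A₁·A₂)·A₃): (A₁·A₂): 30×29 by 29×9 → 30×9, cost 30·29·9 = 7830; ((A₁·A₂)·A₃): 30×9 by 9×6 → 30×6, cost 30·9·6 = 1620; cumulative 9450. Total 9450.
Minimum: 6786.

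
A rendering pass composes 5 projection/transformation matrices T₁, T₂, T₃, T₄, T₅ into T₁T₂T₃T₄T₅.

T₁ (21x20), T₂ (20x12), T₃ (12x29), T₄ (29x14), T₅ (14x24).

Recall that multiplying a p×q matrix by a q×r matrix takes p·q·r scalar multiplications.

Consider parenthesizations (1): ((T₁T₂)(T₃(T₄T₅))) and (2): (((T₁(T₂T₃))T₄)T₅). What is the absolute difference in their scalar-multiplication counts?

5538

Order (1) = ((T₁T₂)(T₃(T₄T₅))): (T₁T₂): 21×20 by 20×12 → 21×12, cost 21·20·12 = 5040; (T₄T₅): 29×14 by 14×24 → 29×24, cost 29·14·24 = 9744; (T₃(T₄T₅)): 12×29 by 29×24 → 12×24, cost 12·29·24 = 8352; cumulative 18096; ((T₁T₂)(T₃(T₄T₅))): 21×12 by 12×24 → 21×24, cost 21·12·24 = 6048; cumulative 29184. Total 29184.
Order (2) = (((T₁(T₂T₃))T₄)T₅): (T₂T₃): 20×12 by 12×29 → 20×29, cost 20·12·29 = 6960; (T₁(T₂T₃)): 21×20 by 20×29 → 21×29, cost 21·20·29 = 12180; cumulative 19140; ((T₁(T₂T₃))T₄): 21×29 by 29×14 → 21×14, cost 21·29·14 = 8526; cumulative 27666; (((T₁(T₂T₃))T₄)T₅): 21×14 by 14×24 → 21×24, cost 21·14·24 = 7056; cumulative 34722. Total 34722.
Difference: |29184 − 34722| = 5538.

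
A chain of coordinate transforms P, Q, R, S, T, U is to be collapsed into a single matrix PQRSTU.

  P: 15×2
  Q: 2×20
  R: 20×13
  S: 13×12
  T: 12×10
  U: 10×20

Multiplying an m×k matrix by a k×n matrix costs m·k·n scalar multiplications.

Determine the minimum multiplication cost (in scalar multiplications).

Adjacent pairs: PQ = 15·2·20 = 600; QR = 2·20·13 = 520; RS = 20·13·12 = 3120; ST = 13·12·10 = 1560; TU = 12·10·20 = 2400.
Length 3: P..R: k=1: 0+520+15·2·13=910; k=2: 600+0+15·20·13=4500 → min 910 | Q..S: k=2: 0+3120+2·20·12=3600; k=3: 520+0+2·13·12=832 → min 832 | R..T: k=3: 0+1560+20·13·10=4160; k=4: 3120+0+20·12·10=5520 → min 4160 | S..U: k=4: 0+2400+13·12·20=5520; k=5: 1560+0+13·10·20=4160 → min 4160.
Length 4: P..S: k=1: 0+832+15·2·12=1192; k=2: 600+3120+15·20·12=7320; k=3: 910+0+15·13·12=3250 → min 1192 | Q..T: k=2: 0+4160+2·20·10=4560; k=3: 520+1560+2·13·10=2340; k=4: 832+0+2·12·10=1072 → min 1072 | R..U: k=3: 0+4160+20·13·20=9360; k=4: 3120+2400+20·12·20=10320; k=5: 4160+0+20·10·20=8160 → min 8160.
Length 5: P..T: k=1: 0+1072+15·2·10=1372; k=2: 600+4160+15·20·10=7760; k=3: 910+1560+15·13·10=4420; k=4: 1192+0+15·12·10=2992 → min 1372 | Q..U: k=2: 0+8160+2·20·20=8960; k=3: 520+4160+2·13·20=5200; k=4: 832+2400+2·12·20=3712; k=5: 1072+0+2·10·20=1472 → min 1472.
Length 6: P..U: k=1: 0+1472+15·2·20=2072; k=2: 600+8160+15·20·20=14760; k=3: 910+4160+15·13·20=8970; k=4: 1192+2400+15·12·20=7192; k=5: 1372+0+15·10·20=4372 → min 2072.
Optimal order: (P((((QR)S)T)U)) with cost 2072.

2072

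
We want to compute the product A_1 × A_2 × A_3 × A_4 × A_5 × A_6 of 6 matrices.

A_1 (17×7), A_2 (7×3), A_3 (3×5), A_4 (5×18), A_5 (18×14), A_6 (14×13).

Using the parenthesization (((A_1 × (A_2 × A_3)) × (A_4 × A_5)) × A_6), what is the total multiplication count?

(A_2 × A_3): 7×3 by 3×5 → 7×5, cost 7·3·5 = 105
(A_1 × (A_2 × A_3)): 17×7 by 7×5 → 17×5, cost 17·7·5 = 595; cumulative 700
(A_4 × A_5): 5×18 by 18×14 → 5×14, cost 5·18·14 = 1260
((A_1 × (A_2 × A_3)) × (A_4 × A_5)): 17×5 by 5×14 → 17×14, cost 17·5·14 = 1190; cumulative 3150
(((A_1 × (A_2 × A_3)) × (A_4 × A_5)) × A_6): 17×14 by 14×13 → 17×13, cost 17·14·13 = 3094; cumulative 6244
Total: 6244 scalar multiplications.

6244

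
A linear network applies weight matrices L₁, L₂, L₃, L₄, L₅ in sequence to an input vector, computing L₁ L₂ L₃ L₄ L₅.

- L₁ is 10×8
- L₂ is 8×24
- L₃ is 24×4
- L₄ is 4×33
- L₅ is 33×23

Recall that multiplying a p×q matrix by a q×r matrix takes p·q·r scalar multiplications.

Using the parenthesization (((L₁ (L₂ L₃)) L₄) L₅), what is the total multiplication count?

(L₂ L₃): 8×24 by 24×4 → 8×4, cost 8·24·4 = 768
(L₁ (L₂ L₃)): 10×8 by 8×4 → 10×4, cost 10·8·4 = 320; cumulative 1088
((L₁ (L₂ L₃)) L₄): 10×4 by 4×33 → 10×33, cost 10·4·33 = 1320; cumulative 2408
(((L₁ (L₂ L₃)) L₄) L₅): 10×33 by 33×23 → 10×23, cost 10·33·23 = 7590; cumulative 9998
Total: 9998 scalar multiplications.

9998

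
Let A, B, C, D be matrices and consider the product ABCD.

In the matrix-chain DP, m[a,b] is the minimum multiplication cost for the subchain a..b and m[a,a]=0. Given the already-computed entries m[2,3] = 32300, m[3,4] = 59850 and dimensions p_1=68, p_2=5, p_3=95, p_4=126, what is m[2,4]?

m[2,4] = min over k∈[2,3] of m[2,k]+m[k+1,4]+p_{1}·p_k·p_{4}.
k=2: 0 + 59850 + 68·5·126 = 102690; k=3: 32300 + 0 + 68·95·126 = 846260.
Minimum: 102690 at k=2.

102690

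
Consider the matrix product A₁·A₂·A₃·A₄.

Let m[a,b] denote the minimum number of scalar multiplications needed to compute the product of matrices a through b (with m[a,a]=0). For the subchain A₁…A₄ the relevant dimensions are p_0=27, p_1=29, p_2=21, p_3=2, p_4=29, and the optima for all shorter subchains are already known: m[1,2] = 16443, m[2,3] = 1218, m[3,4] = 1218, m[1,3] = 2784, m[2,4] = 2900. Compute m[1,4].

4350

m[1,4] = min over k∈[1,3] of m[1,k]+m[k+1,4]+p_{0}·p_k·p_{4}.
k=1: 0 + 2900 + 27·29·29 = 25607; k=2: 16443 + 1218 + 27·21·29 = 34104; k=3: 2784 + 0 + 27·2·29 = 4350.
Minimum: 4350 at k=3.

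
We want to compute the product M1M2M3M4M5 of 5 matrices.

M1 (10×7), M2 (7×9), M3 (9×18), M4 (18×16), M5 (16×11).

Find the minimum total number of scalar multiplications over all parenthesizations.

Adjacent pairs: M1M2 = 10·7·9 = 630; M2M3 = 7·9·18 = 1134; M3M4 = 9·18·16 = 2592; M4M5 = 18·16·11 = 3168.
Length 3: M1..M3: k=1: 0+1134+10·7·18=2394; k=2: 630+0+10·9·18=2250 → min 2250 | M2..M4: k=2: 0+2592+7·9·16=3600; k=3: 1134+0+7·18·16=3150 → min 3150 | M3..M5: k=3: 0+3168+9·18·11=4950; k=4: 2592+0+9·16·11=4176 → min 4176.
Length 4: M1..M4: k=1: 0+3150+10·7·16=4270; k=2: 630+2592+10·9·16=4662; k=3: 2250+0+10·18·16=5130 → min 4270 | M2..M5: k=2: 0+4176+7·9·11=4869; k=3: 1134+3168+7·18·11=5688; k=4: 3150+0+7·16·11=4382 → min 4382.
Length 5: M1..M5: k=1: 0+4382+10·7·11=5152; k=2: 630+4176+10·9·11=5796; k=3: 2250+3168+10·18·11=7398; k=4: 4270+0+10·16·11=6030 → min 5152.
Optimal order: (M1(((M2M3)M4)M5)) with cost 5152.

5152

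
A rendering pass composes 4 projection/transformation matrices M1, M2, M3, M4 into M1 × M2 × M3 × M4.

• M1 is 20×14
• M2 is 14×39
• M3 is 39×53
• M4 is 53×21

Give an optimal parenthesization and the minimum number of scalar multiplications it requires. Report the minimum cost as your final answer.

Adjacent pairs: M1M2 = 20·14·39 = 10920; M2M3 = 14·39·53 = 28938; M3M4 = 39·53·21 = 43407.
Length 3: M1..M3: k=1: 0+28938+20·14·53=43778; k=2: 10920+0+20·39·53=52260 → min 43778 | M2..M4: k=2: 0+43407+14·39·21=54873; k=3: 28938+0+14·53·21=44520 → min 44520.
Length 4: M1..M4: k=1: 0+44520+20·14·21=50400; k=2: 10920+43407+20·39·21=70707; k=3: 43778+0+20·53·21=66038 → min 50400.
Optimal parenthesization: (M1 × ((M2 × M3) × M4)) with cost 50400.

50400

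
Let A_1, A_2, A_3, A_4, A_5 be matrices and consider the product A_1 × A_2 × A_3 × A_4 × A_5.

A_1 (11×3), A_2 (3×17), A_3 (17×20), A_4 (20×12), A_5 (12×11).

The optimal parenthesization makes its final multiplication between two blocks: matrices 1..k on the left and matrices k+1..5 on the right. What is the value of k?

Adjacent pairs: A_1A_2 = 11·3·17 = 561; A_2A_3 = 3·17·20 = 1020; A_3A_4 = 17·20·12 = 4080; A_4A_5 = 20·12·11 = 2640.
Length 3: A_1..A_3: k=1: 0+1020+11·3·20=1680; k=2: 561+0+11·17·20=4301 → min 1680 | A_2..A_4: k=2: 0+4080+3·17·12=4692; k=3: 1020+0+3·20·12=1740 → min 1740 | A_3..A_5: k=3: 0+2640+17·20·11=6380; k=4: 4080+0+17·12·11=6324 → min 6324.
Length 4: A_1..A_4: k=1: 0+1740+11·3·12=2136; k=2: 561+4080+11·17·12=6885; k=3: 1680+0+11·20·12=4320 → min 2136 | A_2..A_5: k=2: 0+6324+3·17·11=6885; k=3: 1020+2640+3·20·11=4320; k=4: 1740+0+3·12·11=2136 → min 2136.
Top-level splits: k=1: (A_1..A_1)·(A_2..A_5) → 0+2136+11·3·11 = 2499; k=2: (A_1..A_2)·(A_3..A_5) → 561+6324+11·17·11 = 8942; k=3: (A_1..A_3)·(A_4..A_5) → 1680+2640+11·20·11 = 6740; k=4: (A_1..A_4)·(A_5..A_5) → 2136+0+11·12·11 = 3588.
Best split is after A_1, i.e. k = 1.

1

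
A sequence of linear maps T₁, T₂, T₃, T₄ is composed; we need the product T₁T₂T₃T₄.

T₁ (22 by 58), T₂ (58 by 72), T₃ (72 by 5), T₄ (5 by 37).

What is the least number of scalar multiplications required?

31330

Adjacent pairs: T₁T₂ = 22·58·72 = 91872; T₂T₃ = 58·72·5 = 20880; T₃T₄ = 72·5·37 = 13320.
Length 3: T₁..T₃: k=1: 0+20880+22·58·5=27260; k=2: 91872+0+22·72·5=99792 → min 27260 | T₂..T₄: k=2: 0+13320+58·72·37=167832; k=3: 20880+0+58·5·37=31610 → min 31610.
Length 4: T₁..T₄: k=1: 0+31610+22·58·37=78822; k=2: 91872+13320+22·72·37=163800; k=3: 27260+0+22·5·37=31330 → min 31330.
Optimal order: ((T₁(T₂T₃))T₄) with cost 31330.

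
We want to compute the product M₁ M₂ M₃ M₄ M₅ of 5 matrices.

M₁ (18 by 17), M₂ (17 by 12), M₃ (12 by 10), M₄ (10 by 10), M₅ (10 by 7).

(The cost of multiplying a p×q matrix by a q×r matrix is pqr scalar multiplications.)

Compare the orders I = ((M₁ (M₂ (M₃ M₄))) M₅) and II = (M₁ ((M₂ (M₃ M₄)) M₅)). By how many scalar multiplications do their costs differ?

988

Order I = ((M₁ (M₂ (M₃ M₄))) M₅): (M₃ M₄): 12×10 by 10×10 → 12×10, cost 12·10·10 = 1200; (M₂ (M₃ M₄)): 17×12 by 12×10 → 17×10, cost 17·12·10 = 2040; cumulative 3240; (M₁ (M₂ (M₃ M₄))): 18×17 by 17×10 → 18×10, cost 18·17·10 = 3060; cumulative 6300; ((M₁ (M₂ (M₃ M₄))) M₅): 18×10 by 10×7 → 18×7, cost 18·10·7 = 1260; cumulative 7560. Total 7560.
Order II = (M₁ ((M₂ (M₃ M₄)) M₅)): (M₃ M₄): 12×10 by 10×10 → 12×10, cost 12·10·10 = 1200; (M₂ (M₃ M₄)): 17×12 by 12×10 → 17×10, cost 17·12·10 = 2040; cumulative 3240; ((M₂ (M₃ M₄)) M₅): 17×10 by 10×7 → 17×7, cost 17·10·7 = 1190; cumulative 4430; (M₁ ((M₂ (M₃ M₄)) M₅)): 18×17 by 17×7 → 18×7, cost 18·17·7 = 2142; cumulative 6572. Total 6572.
Difference: |7560 − 6572| = 988.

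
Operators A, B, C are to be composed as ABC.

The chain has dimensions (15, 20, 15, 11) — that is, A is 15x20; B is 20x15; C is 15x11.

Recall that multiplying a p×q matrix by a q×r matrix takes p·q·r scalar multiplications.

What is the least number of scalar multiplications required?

6600

Order (A(BC)): (BC): 20×15 by 15×11 → 20×11, cost 20·15·11 = 3300; (A(BC)): 15×20 by 20×11 → 15×11, cost 15·20·11 = 3300; cumulative 6600. Total 6600.
Order ((AB)C): (AB): 15×20 by 20×15 → 15×15, cost 15·20·15 = 4500; ((AB)C): 15×15 by 15×11 → 15×11, cost 15·15·11 = 2475; cumulative 6975. Total 6975.
Minimum: 6600.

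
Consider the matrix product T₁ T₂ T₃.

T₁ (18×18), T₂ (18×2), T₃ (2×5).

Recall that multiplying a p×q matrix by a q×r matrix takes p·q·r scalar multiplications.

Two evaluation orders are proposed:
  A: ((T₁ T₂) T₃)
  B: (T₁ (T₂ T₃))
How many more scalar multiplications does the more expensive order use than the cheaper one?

972

Order A = ((T₁ T₂) T₃): (T₁ T₂): 18×18 by 18×2 → 18×2, cost 18·18·2 = 648; ((T₁ T₂) T₃): 18×2 by 2×5 → 18×5, cost 18·2·5 = 180; cumulative 828. Total 828.
Order B = (T₁ (T₂ T₃)): (T₂ T₃): 18×2 by 2×5 → 18×5, cost 18·2·5 = 180; (T₁ (T₂ T₃)): 18×18 by 18×5 → 18×5, cost 18·18·5 = 1620; cumulative 1800. Total 1800.
Difference: |828 − 1800| = 972.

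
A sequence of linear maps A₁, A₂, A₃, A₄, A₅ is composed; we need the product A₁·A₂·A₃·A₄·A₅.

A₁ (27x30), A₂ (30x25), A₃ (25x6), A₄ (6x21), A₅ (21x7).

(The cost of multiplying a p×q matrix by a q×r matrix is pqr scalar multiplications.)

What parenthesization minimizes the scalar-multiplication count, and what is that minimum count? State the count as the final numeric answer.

11376

Adjacent pairs: A₁A₂ = 27·30·25 = 20250; A₂A₃ = 30·25·6 = 4500; A₃A₄ = 25·6·21 = 3150; A₄A₅ = 6·21·7 = 882.
Length 3: A₁..A₃: k=1: 0+4500+27·30·6=9360; k=2: 20250+0+27·25·6=24300 → min 9360 | A₂..A₄: k=2: 0+3150+30·25·21=18900; k=3: 4500+0+30·6·21=8280 → min 8280 | A₃..A₅: k=3: 0+882+25·6·7=1932; k=4: 3150+0+25·21·7=6825 → min 1932.
Length 4: A₁..A₄: k=1: 0+8280+27·30·21=25290; k=2: 20250+3150+27·25·21=37575; k=3: 9360+0+27·6·21=12762 → min 12762 | A₂..A₅: k=2: 0+1932+30·25·7=7182; k=3: 4500+882+30·6·7=6642; k=4: 8280+0+30·21·7=12690 → min 6642.
Length 5: A₁..A₅: k=1: 0+6642+27·30·7=12312; k=2: 20250+1932+27·25·7=26907; k=3: 9360+882+27·6·7=11376; k=4: 12762+0+27·21·7=16731 → min 11376.
Optimal parenthesization: ((A₁·(A₂·A₃))·(A₄·A₅)) with cost 11376.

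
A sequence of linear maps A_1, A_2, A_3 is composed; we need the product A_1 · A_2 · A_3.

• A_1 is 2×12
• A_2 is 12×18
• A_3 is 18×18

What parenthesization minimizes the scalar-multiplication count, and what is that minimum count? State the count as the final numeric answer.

(A_1 · (A_2 · A_3)): cost 4320.
((A_1 · A_2) · A_3): cost 1080.
Optimal: ((A_1 · A_2) · A_3) with cost 1080.

1080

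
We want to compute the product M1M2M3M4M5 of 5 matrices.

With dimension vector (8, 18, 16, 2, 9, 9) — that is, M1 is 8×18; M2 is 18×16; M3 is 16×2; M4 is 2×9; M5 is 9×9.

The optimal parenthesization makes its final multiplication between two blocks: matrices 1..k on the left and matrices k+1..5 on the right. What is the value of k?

Adjacent pairs: M1M2 = 8·18·16 = 2304; M2M3 = 18·16·2 = 576; M3M4 = 16·2·9 = 288; M4M5 = 2·9·9 = 162.
Length 3: M1..M3: k=1: 0+576+8·18·2=864; k=2: 2304+0+8·16·2=2560 → min 864 | M2..M4: k=2: 0+288+18·16·9=2880; k=3: 576+0+18·2·9=900 → min 900 | M3..M5: k=3: 0+162+16·2·9=450; k=4: 288+0+16·9·9=1584 → min 450.
Length 4: M1..M4: k=1: 0+900+8·18·9=2196; k=2: 2304+288+8·16·9=3744; k=3: 864+0+8·2·9=1008 → min 1008 | M2..M5: k=2: 0+450+18·16·9=3042; k=3: 576+162+18·2·9=1062; k=4: 900+0+18·9·9=2358 → min 1062.
Top-level splits: k=1: (M1..M1)·(M2..M5) → 0+1062+8·18·9 = 2358; k=2: (M1..M2)·(M3..M5) → 2304+450+8·16·9 = 3906; k=3: (M1..M3)·(M4..M5) → 864+162+8·2·9 = 1170; k=4: (M1..M4)·(M5..M5) → 1008+0+8·9·9 = 1656.
Best split is after M3, i.e. k = 3.

3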